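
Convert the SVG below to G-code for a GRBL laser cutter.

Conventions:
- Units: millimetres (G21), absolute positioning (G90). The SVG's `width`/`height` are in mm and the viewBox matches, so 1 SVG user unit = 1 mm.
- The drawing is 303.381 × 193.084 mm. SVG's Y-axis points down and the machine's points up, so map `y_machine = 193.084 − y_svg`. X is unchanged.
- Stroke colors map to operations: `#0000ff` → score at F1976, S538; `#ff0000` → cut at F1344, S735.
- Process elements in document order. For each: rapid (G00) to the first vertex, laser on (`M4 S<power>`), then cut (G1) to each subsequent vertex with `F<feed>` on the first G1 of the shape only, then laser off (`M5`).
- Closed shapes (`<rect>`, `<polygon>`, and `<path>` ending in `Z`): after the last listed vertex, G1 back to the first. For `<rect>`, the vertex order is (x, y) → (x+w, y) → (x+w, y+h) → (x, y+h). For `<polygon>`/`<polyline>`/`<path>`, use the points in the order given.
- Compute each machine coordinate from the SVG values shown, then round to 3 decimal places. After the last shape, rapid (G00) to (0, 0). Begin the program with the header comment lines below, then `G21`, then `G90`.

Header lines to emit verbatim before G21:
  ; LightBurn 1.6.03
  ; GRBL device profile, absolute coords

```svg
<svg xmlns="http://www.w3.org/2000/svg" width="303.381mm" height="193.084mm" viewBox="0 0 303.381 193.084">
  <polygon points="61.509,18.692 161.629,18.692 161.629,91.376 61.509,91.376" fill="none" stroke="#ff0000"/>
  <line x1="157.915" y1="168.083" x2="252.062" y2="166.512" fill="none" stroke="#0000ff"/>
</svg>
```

; LightBurn 1.6.03
; GRBL device profile, absolute coords
G21
G90
G00 X61.509 Y174.392
M4 S735
G1 X161.629 Y174.392 F1344
G1 X161.629 Y101.708
G1 X61.509 Y101.708
G1 X61.509 Y174.392
M5
G00 X157.915 Y25.001
M4 S538
G1 X252.062 Y26.572 F1976
M5
G00 X0.000 Y0.000

Since the viewBox matches the mm dimensions, user units are millimetres directly. The only transform is the Y-flip y_m = 193.084 − y_svg.

Shape 1 is a rectangle drawn with `<polygon>`. Its stroke #ff0000 means cut at S735, F1344. After flipping Y the toolpath is (61.509,174.392) → (161.629,174.392) → (161.629,101.708) → (61.509,101.708) → (61.509,174.392), returning to the start.

Shape 2 is a line segment drawn with `<line>`. Its stroke #0000ff means score at S538, F1976. After flipping Y the toolpath is (157.915,25.001) → (252.062,26.572).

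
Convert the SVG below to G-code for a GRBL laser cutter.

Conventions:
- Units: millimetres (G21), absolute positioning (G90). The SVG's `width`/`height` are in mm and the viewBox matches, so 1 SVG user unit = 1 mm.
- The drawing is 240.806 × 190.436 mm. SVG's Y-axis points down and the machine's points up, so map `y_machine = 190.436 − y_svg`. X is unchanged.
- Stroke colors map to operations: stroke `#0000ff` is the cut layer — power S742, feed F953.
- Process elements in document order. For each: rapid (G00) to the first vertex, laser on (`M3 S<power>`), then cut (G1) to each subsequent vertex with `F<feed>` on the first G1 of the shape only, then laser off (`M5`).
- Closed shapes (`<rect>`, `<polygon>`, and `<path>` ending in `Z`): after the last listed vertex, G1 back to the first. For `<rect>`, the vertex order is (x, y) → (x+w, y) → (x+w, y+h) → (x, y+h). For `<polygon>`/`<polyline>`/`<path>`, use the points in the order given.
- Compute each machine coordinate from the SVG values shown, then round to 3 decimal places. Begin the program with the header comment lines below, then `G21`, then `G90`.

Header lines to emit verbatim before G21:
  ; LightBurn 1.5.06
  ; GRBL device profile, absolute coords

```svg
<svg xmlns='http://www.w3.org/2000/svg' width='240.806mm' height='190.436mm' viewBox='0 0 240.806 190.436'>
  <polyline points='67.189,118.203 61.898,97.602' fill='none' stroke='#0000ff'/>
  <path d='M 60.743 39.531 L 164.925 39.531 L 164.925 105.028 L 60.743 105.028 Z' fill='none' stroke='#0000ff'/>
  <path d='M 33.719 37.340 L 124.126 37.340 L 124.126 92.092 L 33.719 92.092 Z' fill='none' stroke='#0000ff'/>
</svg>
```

1 u = 1 mm; y_m = 190.436 − y.

[1] `<polyline>` line segment, #0000ff→cut S742 F953: (67.189,72.233) → (61.898,92.834)

[2] `<path>` rectangle, #0000ff→cut S742 F953: (60.743,150.905) → (164.925,150.905) → (164.925,85.408) → (60.743,85.408) → (60.743,150.905) (closed)

[3] `<path>` rectangle, #0000ff→cut S742 F953: (33.719,153.096) → (124.126,153.096) → (124.126,98.344) → (33.719,98.344) → (33.719,153.096) (closed)

; LightBurn 1.5.06
; GRBL device profile, absolute coords
G21
G90
G00 X67.189 Y72.233
M3 S742
G1 X61.898 Y92.834 F953
M5
G00 X60.743 Y150.905
M3 S742
G1 X164.925 Y150.905 F953
G1 X164.925 Y85.408
G1 X60.743 Y85.408
G1 X60.743 Y150.905
M5
G00 X33.719 Y153.096
M3 S742
G1 X124.126 Y153.096 F953
G1 X124.126 Y98.344
G1 X33.719 Y98.344
G1 X33.719 Y153.096
M5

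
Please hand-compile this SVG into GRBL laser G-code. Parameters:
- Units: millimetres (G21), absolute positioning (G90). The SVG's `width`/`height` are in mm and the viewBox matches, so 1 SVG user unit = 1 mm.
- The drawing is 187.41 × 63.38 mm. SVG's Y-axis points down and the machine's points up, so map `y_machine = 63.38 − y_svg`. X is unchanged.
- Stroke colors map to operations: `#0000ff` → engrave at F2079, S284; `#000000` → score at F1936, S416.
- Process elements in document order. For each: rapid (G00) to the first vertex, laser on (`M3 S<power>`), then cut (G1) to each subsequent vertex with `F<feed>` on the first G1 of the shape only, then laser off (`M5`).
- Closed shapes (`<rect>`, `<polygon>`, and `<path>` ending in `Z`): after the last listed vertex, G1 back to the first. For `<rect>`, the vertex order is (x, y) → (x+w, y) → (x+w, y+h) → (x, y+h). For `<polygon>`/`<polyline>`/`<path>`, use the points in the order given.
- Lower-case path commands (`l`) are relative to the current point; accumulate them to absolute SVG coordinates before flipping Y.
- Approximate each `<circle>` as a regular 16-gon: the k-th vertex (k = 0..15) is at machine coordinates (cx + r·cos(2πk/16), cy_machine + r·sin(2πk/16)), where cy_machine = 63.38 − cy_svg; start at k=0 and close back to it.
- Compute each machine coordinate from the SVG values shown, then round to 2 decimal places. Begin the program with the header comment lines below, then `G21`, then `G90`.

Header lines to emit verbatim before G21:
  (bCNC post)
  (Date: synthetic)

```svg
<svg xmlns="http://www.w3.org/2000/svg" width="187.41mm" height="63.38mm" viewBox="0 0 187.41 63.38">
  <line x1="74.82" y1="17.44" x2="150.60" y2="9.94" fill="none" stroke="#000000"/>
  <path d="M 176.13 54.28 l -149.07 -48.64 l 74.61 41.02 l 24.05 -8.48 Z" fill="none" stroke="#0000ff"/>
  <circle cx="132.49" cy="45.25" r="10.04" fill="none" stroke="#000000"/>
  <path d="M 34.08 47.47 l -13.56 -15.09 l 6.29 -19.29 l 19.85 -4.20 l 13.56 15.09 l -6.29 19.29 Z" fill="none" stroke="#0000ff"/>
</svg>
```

Since the viewBox matches the mm dimensions, user units are millimetres directly. The only transform is the Y-flip y_m = 63.38 − y_svg.

Shape 1 is a line segment drawn with `<line>`. Its stroke #000000 means score at S416, F1936. After flipping Y the toolpath is (74.82,45.94) → (150.60,53.44).

Shape 2 is a closed polygon drawn with `<path>`. Its stroke #0000ff means engrave at S284, F2079. After flipping Y the toolpath is (176.13,9.10) → (27.06,57.74) → (101.67,16.72) → (125.72,25.20) → (176.13,9.10), returning to the start.

Shape 3 is a circle drawn with `<circle>`. Its stroke #000000 means score at S416, F1936. After flipping Y the toolpath is (142.53,18.13) → (141.77,21.97) → (139.59,25.23) → (136.33,27.41) → (132.49,28.17) → (128.65,27.41) → (125.39,25.23) → (123.21,21.97) → (122.45,18.13) → (123.21,14.29) → (125.39,11.03) → (128.65,8.85) → (132.49,8.09) → (136.33,8.85) → (139.59,11.03) → (141.77,14.29) → (142.53,18.13), returning to the start.

Shape 4 is a regular polygon drawn with `<path>`. Its stroke #0000ff means engrave at S284, F2079. After flipping Y the toolpath is (34.08,15.91) → (20.52,31.00) → (26.81,50.29) → (46.66,54.49) → (60.22,39.40) → (53.93,20.11) → (34.08,15.91), returning to the start.

(bCNC post)
(Date: synthetic)
G21
G90
G00 X74.82 Y45.94
M3 S416
G1 X150.60 Y53.44 F1936
M5
G00 X176.13 Y9.10
M3 S284
G1 X27.06 Y57.74 F2079
G1 X101.67 Y16.72
G1 X125.72 Y25.20
G1 X176.13 Y9.10
M5
G00 X142.53 Y18.13
M3 S416
G1 X141.77 Y21.97 F1936
G1 X139.59 Y25.23
G1 X136.33 Y27.41
G1 X132.49 Y28.17
G1 X128.65 Y27.41
G1 X125.39 Y25.23
G1 X123.21 Y21.97
G1 X122.45 Y18.13
G1 X123.21 Y14.29
G1 X125.39 Y11.03
G1 X128.65 Y8.85
G1 X132.49 Y8.09
G1 X136.33 Y8.85
G1 X139.59 Y11.03
G1 X141.77 Y14.29
G1 X142.53 Y18.13
M5
G00 X34.08 Y15.91
M3 S284
G1 X20.52 Y31.00 F2079
G1 X26.81 Y50.29
G1 X46.66 Y54.49
G1 X60.22 Y39.40
G1 X53.93 Y20.11
G1 X34.08 Y15.91
M5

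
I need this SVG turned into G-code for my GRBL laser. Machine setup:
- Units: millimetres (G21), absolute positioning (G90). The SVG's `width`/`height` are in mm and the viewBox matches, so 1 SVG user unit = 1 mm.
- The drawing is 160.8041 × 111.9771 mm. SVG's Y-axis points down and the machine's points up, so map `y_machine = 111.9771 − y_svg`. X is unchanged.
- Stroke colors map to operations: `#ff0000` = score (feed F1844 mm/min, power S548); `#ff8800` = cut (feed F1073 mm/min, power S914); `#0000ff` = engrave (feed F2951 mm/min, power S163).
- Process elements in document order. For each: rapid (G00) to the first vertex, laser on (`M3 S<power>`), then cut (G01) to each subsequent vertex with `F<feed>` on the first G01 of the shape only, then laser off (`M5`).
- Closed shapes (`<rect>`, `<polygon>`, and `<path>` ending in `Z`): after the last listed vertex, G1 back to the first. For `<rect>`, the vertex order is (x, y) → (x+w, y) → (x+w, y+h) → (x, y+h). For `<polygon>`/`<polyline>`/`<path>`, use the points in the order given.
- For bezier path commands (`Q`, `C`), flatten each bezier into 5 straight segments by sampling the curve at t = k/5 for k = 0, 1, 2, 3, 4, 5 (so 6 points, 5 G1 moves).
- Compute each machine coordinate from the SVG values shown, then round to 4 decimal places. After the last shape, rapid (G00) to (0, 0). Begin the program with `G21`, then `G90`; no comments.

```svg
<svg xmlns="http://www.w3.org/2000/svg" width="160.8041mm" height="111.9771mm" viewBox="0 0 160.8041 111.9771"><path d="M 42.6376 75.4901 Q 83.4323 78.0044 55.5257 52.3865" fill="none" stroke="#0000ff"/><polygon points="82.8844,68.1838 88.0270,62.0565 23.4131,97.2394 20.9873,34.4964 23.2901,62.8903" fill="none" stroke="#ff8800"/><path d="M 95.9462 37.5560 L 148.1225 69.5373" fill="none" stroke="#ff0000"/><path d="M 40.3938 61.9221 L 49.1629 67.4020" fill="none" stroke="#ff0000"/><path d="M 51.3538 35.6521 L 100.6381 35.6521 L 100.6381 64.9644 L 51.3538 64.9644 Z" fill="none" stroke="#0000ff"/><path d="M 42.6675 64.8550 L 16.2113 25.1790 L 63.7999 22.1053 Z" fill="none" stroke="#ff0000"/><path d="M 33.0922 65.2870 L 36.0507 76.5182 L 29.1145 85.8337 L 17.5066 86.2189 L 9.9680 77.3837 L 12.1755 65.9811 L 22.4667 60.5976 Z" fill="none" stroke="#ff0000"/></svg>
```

G21
G90
G00 X42.6376 Y36.4870
M3 S163
G01 X56.2074 Y36.6066 F2951
G01 X64.2812 Y38.9767
G01 X66.8588 Y43.5974
G01 X63.9403 Y50.4687
G01 X55.5257 Y59.5906
M5
G00 X82.8844 Y43.7933
M3 S914
G01 X88.0270 Y49.9206 F1073
G01 X23.4131 Y14.7377
G01 X20.9873 Y77.4807
G01 X23.2901 Y49.0868
G01 X82.8844 Y43.7933
M5
G00 X95.9462 Y74.4211
M3 S548
G01 X148.1225 Y42.4398 F1844
M5
G00 X40.3938 Y50.0550
M3 S548
G01 X49.1629 Y44.5751 F1844
M5
G00 X51.3538 Y76.3250
M3 S163
G01 X100.6381 Y76.3250 F2951
G01 X100.6381 Y47.0127
G01 X51.3538 Y47.0127
G01 X51.3538 Y76.3250
M5
G00 X42.6675 Y47.1221
M3 S548
G01 X16.2113 Y86.7981 F1844
G01 X63.7999 Y89.8718
G01 X42.6675 Y47.1221
M5
G00 X33.0922 Y46.6901
M3 S548
G01 X36.0507 Y35.4589 F1844
G01 X29.1145 Y26.1434
G01 X17.5066 Y25.7582
G01 X9.9680 Y34.5934
G01 X12.1755 Y45.9960
G01 X22.4667 Y51.3795
G01 X33.0922 Y46.6901
M5
G00 X0.0000 Y0.0000

Since the viewBox matches the mm dimensions, user units are millimetres directly. The only transform is the Y-flip y_m = 111.9771 − y_svg.

Shape 1 is a quadratic bezier drawn with `<path>`. Its stroke #0000ff means engrave at S163, F2951. After flipping Y the toolpath is (42.6376,36.4870) → (56.2074,36.6066) → (64.2812,38.9767) → (66.8588,43.5974) → (63.9403,50.4687) → (55.5257,59.5906).

Shape 2 is a closed polygon drawn with `<polygon>`. Its stroke #ff8800 means cut at S914, F1073. After flipping Y the toolpath is (82.8844,43.7933) → (88.0270,49.9206) → (23.4131,14.7377) → (20.9873,77.4807) → (23.2901,49.0868) → (82.8844,43.7933), returning to the start.

Shape 3 is a line segment drawn with `<path>`. Its stroke #ff0000 means score at S548, F1844. After flipping Y the toolpath is (95.9462,74.4211) → (148.1225,42.4398).

Shape 4 is a line segment drawn with `<path>`. Its stroke #ff0000 means score at S548, F1844. After flipping Y the toolpath is (40.3938,50.0550) → (49.1629,44.5751).

Shape 5 is a rectangle drawn with `<path>`. Its stroke #0000ff means engrave at S163, F2951. After flipping Y the toolpath is (51.3538,76.3250) → (100.6381,76.3250) → (100.6381,47.0127) → (51.3538,47.0127) → (51.3538,76.3250), returning to the start.

Shape 6 is a regular polygon drawn with `<path>`. Its stroke #ff0000 means score at S548, F1844. After flipping Y the toolpath is (42.6675,47.1221) → (16.2113,86.7981) → (63.7999,89.8718) → (42.6675,47.1221), returning to the start.

Shape 7 is a regular polygon drawn with `<path>`. Its stroke #ff0000 means score at S548, F1844. After flipping Y the toolpath is (33.0922,46.6901) → (36.0507,35.4589) → (29.1145,26.1434) → (17.5066,25.7582) → (9.9680,34.5934) → (12.1755,45.9960) → (22.4667,51.3795) → (33.0922,46.6901), returning to the start.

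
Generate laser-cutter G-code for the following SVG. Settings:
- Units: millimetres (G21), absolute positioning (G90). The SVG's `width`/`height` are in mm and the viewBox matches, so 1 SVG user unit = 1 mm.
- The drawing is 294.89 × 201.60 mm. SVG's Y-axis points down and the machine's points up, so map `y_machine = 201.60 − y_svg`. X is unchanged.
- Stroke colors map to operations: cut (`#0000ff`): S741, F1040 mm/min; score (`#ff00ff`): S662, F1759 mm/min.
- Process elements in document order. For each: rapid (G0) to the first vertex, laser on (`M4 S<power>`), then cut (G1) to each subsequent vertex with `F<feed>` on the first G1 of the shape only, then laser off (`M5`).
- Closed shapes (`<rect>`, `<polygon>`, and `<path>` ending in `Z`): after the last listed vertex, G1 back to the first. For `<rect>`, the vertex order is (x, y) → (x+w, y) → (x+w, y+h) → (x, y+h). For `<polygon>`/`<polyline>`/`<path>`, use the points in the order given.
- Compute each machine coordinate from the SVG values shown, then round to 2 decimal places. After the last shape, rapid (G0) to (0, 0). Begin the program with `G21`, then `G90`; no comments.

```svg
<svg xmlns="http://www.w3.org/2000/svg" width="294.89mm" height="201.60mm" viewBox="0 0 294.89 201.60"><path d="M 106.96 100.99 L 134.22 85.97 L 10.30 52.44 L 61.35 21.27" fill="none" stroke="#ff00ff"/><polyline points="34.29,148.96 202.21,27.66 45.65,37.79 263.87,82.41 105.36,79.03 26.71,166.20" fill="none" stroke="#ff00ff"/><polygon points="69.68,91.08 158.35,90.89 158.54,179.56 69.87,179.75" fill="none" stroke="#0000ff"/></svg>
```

G21
G90
G0 X106.96 Y100.61
M4 S662
G1 X134.22 Y115.63 F1759
G1 X10.30 Y149.16
G1 X61.35 Y180.33
M5
G0 X34.29 Y52.64
M4 S662
G1 X202.21 Y173.94 F1759
G1 X45.65 Y163.81
G1 X263.87 Y119.19
G1 X105.36 Y122.57
G1 X26.71 Y35.40
M5
G0 X69.68 Y110.52
M4 S741
G1 X158.35 Y110.71 F1040
G1 X158.54 Y22.04
G1 X69.87 Y21.85
G1 X69.68 Y110.52
M5
G0 X0.00 Y0.00

1 u = 1 mm; y_m = 201.60 − y.

[1] `<path>` open polyline, #ff00ff→score S662 F1759: (106.96,100.61) → (134.22,115.63) → (10.30,149.16) → (61.35,180.33)

[2] `<polyline>` open polyline, #ff00ff→score S662 F1759: (34.29,52.64) → (202.21,173.94) → (45.65,163.81) → (263.87,119.19) → (105.36,122.57) → (26.71,35.40)

[3] `<polygon>` regular polygon, #0000ff→cut S741 F1040: (69.68,110.52) → (158.35,110.71) → (158.54,22.04) → (69.87,21.85) → (69.68,110.52) (closed)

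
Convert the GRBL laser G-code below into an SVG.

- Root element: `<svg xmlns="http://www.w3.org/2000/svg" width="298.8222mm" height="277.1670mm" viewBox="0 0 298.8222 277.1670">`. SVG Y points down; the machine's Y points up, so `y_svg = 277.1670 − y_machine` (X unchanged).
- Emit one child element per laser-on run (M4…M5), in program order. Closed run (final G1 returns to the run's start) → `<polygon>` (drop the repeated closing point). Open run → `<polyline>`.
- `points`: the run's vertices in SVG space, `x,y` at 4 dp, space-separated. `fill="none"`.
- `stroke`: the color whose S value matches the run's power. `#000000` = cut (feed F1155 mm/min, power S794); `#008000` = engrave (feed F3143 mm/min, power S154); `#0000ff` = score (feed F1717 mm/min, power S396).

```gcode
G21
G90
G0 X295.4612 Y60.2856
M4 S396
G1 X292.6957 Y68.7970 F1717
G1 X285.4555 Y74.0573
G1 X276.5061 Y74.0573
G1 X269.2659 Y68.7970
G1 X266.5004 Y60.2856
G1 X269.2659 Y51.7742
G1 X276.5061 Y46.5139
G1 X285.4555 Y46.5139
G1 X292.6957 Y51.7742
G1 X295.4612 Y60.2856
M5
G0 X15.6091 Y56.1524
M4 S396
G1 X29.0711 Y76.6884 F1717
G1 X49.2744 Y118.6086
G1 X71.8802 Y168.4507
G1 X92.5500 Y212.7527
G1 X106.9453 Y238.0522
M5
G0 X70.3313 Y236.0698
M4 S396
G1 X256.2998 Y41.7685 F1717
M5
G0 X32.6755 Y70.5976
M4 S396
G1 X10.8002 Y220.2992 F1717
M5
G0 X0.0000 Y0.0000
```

<svg xmlns="http://www.w3.org/2000/svg" width="298.8222mm" height="277.1670mm" viewBox="0 0 298.8222 277.1670">
  <polygon points="295.4612,216.8814 292.6957,208.3700 285.4555,203.1097 276.5061,203.1097 269.2659,208.3700 266.5004,216.8814 269.2659,225.3928 276.5061,230.6531 285.4555,230.6531 292.6957,225.3928" fill="none" stroke="#0000ff"/>
  <polyline points="15.6091,221.0146 29.0711,200.4786 49.2744,158.5584 71.8802,108.7163 92.5500,64.4143 106.9453,39.1148" fill="none" stroke="#0000ff"/>
  <polyline points="70.3313,41.0972 256.2998,235.3985" fill="none" stroke="#0000ff"/>
  <polyline points="32.6755,206.5694 10.8002,56.8678" fill="none" stroke="#0000ff"/>
</svg>

y_svg = 277.1670 − y_m. Every run uses S396, so all elements get stroke `#0000ff` (score).

[1] closed run; points: 295.4612,216.8814 292.6957,208.3700 285.4555,203.1097 276.5061,203.1097 269.2659,208.3700 266.5004,216.8814 269.2659,225.3928 276.5061,230.6531 285.4555,230.6531 292.6957,225.3928

[2] open run; points: 15.6091,221.0146 29.0711,200.4786 49.2744,158.5584 71.8802,108.7163 92.5500,64.4143 106.9453,39.1148

[3] open run; points: 70.3313,41.0972 256.2998,235.3985

[4] open run; points: 32.6755,206.5694 10.8002,56.8678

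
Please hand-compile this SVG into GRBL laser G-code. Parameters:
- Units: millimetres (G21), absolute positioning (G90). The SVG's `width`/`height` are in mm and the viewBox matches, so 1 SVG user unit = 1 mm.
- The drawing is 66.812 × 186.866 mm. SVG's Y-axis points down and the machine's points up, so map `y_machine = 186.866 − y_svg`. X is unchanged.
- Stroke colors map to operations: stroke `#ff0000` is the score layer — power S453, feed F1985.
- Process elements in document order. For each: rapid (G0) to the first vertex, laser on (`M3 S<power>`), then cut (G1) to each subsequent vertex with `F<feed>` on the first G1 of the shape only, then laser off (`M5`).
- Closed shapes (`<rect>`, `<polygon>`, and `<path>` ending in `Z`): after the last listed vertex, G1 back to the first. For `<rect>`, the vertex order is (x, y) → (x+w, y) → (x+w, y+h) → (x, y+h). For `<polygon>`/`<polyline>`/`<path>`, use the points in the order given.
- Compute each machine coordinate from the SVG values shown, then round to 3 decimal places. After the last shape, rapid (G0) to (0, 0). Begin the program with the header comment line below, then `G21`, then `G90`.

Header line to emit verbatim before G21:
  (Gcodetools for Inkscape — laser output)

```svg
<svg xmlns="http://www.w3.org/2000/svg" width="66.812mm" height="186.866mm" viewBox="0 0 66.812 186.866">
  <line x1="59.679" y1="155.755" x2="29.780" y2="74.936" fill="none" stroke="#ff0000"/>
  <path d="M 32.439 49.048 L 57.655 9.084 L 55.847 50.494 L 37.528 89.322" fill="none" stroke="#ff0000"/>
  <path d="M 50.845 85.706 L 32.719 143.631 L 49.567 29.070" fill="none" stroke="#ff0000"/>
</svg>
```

Since the viewBox matches the mm dimensions, user units are millimetres directly. The only transform is the Y-flip y_m = 186.866 − y_svg.

Shape 1 is a line segment drawn with `<line>`. Its stroke #ff0000 means score at S453, F1985. After flipping Y the toolpath is (59.679,31.111) → (29.780,111.930).

Shape 2 is a open polyline drawn with `<path>`. Its stroke #ff0000 means score at S453, F1985. After flipping Y the toolpath is (32.439,137.818) → (57.655,177.782) → (55.847,136.372) → (37.528,97.544).

Shape 3 is a open polyline drawn with `<path>`. Its stroke #ff0000 means score at S453, F1985. After flipping Y the toolpath is (50.845,101.160) → (32.719,43.235) → (49.567,157.796).

(Gcodetools for Inkscape — laser output)
G21
G90
G0 X59.679 Y31.111
M3 S453
G1 X29.780 Y111.930 F1985
M5
G0 X32.439 Y137.818
M3 S453
G1 X57.655 Y177.782 F1985
G1 X55.847 Y136.372
G1 X37.528 Y97.544
M5
G0 X50.845 Y101.160
M3 S453
G1 X32.719 Y43.235 F1985
G1 X49.567 Y157.796
M5
G0 X0.000 Y0.000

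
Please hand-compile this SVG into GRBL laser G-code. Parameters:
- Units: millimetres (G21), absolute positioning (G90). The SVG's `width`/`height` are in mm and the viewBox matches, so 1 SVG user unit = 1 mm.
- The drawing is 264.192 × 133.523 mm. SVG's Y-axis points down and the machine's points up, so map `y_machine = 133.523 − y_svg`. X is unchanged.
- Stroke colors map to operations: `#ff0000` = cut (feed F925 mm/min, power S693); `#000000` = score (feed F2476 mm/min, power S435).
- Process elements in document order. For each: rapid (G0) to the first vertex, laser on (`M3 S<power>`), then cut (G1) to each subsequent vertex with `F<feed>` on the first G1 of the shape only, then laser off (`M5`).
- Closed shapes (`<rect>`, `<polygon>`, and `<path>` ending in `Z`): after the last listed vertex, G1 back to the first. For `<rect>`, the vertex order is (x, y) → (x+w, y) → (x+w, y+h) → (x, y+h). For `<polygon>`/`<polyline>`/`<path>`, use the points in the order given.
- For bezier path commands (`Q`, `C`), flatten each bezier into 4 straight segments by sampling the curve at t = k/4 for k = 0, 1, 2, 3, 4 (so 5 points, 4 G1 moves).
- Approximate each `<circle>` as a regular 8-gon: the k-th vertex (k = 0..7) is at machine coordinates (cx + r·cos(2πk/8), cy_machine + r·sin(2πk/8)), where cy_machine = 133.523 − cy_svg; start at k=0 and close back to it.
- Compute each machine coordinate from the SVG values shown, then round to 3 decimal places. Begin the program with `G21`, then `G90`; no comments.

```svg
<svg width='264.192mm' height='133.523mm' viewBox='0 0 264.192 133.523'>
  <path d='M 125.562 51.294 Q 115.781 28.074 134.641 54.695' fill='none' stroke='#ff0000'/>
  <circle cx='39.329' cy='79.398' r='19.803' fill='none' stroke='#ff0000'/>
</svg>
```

viewBox `0 0 264.192 133.523` with mm width/height → 1 unit = 1 mm. Flip: y_m = 133.523 − y_svg.

**Shape 1** — `<path>` quadratic bezier, stroke `#ff0000` → cut (S693, F925). Control points (SVG): P0=(125.562,51.294), P1=(115.781,28.074), P2=(134.641,54.695); sampled at t=k/4. Machine vertices: (125.562,82.229) → (122.462,90.724) → (122.941,92.989) → (127.001,89.023) → (134.641,78.828). Open path.

**Shape 2** — `<circle>` circle, stroke `#ff0000` → cut (S693, F925). Machine vertices: (59.132,54.125) → (53.332,68.128) → (39.329,73.928) → (25.326,68.128) → (19.526,54.125) → (25.326,40.122) → (39.329,34.322) → (53.332,40.122) → (59.132,54.125). Closed: final G1 returns to the first vertex.

G21
G90
G0 X125.562 Y82.229
M3 S693
G1 X122.462 Y90.724 F925
G1 X122.941 Y92.989
G1 X127.001 Y89.023
G1 X134.641 Y78.828
M5
G0 X59.132 Y54.125
M3 S693
G1 X53.332 Y68.128 F925
G1 X39.329 Y73.928
G1 X25.326 Y68.128
G1 X19.526 Y54.125
G1 X25.326 Y40.122
G1 X39.329 Y34.322
G1 X53.332 Y40.122
G1 X59.132 Y54.125
M5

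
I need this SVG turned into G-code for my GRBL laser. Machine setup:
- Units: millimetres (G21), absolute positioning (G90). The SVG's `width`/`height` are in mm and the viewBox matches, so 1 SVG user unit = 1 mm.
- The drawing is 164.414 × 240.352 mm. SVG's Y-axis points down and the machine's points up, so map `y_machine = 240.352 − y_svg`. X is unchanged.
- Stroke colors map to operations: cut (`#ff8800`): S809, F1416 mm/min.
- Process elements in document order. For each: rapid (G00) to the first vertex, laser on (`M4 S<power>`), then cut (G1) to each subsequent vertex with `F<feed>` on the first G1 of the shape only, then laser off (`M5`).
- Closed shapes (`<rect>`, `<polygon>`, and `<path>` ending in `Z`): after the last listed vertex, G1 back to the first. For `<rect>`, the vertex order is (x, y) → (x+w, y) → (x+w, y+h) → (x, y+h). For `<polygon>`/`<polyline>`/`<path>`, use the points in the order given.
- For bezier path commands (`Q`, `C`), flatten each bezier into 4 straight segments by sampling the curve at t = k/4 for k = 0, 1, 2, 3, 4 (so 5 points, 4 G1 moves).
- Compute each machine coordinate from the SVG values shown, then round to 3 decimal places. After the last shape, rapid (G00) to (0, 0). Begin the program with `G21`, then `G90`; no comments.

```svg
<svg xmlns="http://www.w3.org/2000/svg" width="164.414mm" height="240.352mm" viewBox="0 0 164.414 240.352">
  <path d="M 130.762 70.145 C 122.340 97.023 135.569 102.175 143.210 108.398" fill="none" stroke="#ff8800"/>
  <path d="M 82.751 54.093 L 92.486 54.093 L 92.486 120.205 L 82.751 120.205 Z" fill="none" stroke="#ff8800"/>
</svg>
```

1 u = 1 mm; y_m = 240.352 − y.

[1] `<path>` cubic bezier, #ff8800→cut S809 F1416: (130.762,170.207) → (128.079,153.766) → (130.962,143.335) → (136.857,136.777) → (143.210,131.954)

[2] `<path>` rectangle, #ff8800→cut S809 F1416: (82.751,186.259) → (92.486,186.259) → (92.486,120.147) → (82.751,120.147) → (82.751,186.259) (closed)

G21
G90
G00 X130.762 Y170.207
M4 S809
G1 X128.079 Y153.766 F1416
G1 X130.962 Y143.335
G1 X136.857 Y136.777
G1 X143.210 Y131.954
M5
G00 X82.751 Y186.259
M4 S809
G1 X92.486 Y186.259 F1416
G1 X92.486 Y120.147
G1 X82.751 Y120.147
G1 X82.751 Y186.259
M5
G00 X0.000 Y0.000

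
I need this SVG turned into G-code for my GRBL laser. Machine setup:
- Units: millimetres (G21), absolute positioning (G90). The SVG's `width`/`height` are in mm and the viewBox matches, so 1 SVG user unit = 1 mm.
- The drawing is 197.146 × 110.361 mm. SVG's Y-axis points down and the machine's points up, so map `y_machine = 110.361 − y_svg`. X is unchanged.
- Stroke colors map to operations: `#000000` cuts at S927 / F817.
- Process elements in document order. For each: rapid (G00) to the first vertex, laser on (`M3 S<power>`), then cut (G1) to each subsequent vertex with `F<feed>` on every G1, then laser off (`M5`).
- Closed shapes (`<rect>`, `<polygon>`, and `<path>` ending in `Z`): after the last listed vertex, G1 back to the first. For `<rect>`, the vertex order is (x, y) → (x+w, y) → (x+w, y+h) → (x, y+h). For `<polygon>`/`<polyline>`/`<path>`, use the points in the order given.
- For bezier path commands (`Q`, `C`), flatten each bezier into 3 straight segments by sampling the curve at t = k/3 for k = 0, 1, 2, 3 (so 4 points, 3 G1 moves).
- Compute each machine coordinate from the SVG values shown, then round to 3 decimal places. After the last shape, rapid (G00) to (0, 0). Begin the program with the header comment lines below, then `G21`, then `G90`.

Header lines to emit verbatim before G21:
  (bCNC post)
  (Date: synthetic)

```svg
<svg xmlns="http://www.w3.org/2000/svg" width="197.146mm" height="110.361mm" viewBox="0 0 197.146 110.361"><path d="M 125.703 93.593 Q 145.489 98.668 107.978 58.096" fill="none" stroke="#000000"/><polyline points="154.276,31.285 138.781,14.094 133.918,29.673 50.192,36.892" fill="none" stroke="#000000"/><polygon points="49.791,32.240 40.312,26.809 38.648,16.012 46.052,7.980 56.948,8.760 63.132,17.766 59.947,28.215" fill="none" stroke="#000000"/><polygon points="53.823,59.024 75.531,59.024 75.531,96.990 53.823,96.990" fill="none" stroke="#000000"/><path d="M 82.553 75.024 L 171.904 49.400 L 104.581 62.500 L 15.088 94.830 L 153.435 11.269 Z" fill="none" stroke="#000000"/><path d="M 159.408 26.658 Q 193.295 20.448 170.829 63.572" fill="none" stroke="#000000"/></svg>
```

(bCNC post)
(Date: synthetic)
G21
G90
G00 X125.703 Y16.768
M3 S927
G1 X132.527 Y18.457 F817
G1 X126.619 Y30.289 F817
G1 X107.978 Y52.265 F817
M5
G00 X154.276 Y79.076
M3 S927
G1 X138.781 Y96.267 F817
G1 X133.918 Y80.688 F817
G1 X50.192 Y73.469 F817
M5
G00 X49.791 Y78.121
M3 S927
G1 X40.312 Y83.552 F817
G1 X38.648 Y94.349 F817
G1 X46.052 Y102.381 F817
G1 X56.948 Y101.601 F817
G1 X63.132 Y92.595 F817
G1 X59.947 Y82.146 F817
G1 X49.791 Y78.121 F817
M5
G00 X53.823 Y51.337
M3 S927
G1 X75.531 Y51.337 F817
G1 X75.531 Y13.371 F817
G1 X53.823 Y13.371 F817
G1 X53.823 Y51.337 F817
M5
G00 X82.553 Y35.337
M3 S927
G1 X171.904 Y60.961 F817
G1 X104.581 Y47.861 F817
G1 X15.088 Y15.531 F817
G1 X153.435 Y99.092 F817
G1 X82.553 Y35.337 F817
M5
G00 X159.408 Y83.703
M3 S927
G1 X175.738 Y82.361 F817
G1 X179.545 Y70.057 F817
G1 X170.829 Y46.789 F817
M5
G00 X0.000 Y0.000

Since the viewBox matches the mm dimensions, user units are millimetres directly. The only transform is the Y-flip y_m = 110.361 − y_svg.

Shape 1 is a quadratic bezier drawn with `<path>`. Its stroke #000000 means cut at S927, F817. After flipping Y the toolpath is (125.703,16.768) → (132.527,18.457) → (126.619,30.289) → (107.978,52.265).

Shape 2 is a open polyline drawn with `<polyline>`. Its stroke #000000 means cut at S927, F817. After flipping Y the toolpath is (154.276,79.076) → (138.781,96.267) → (133.918,80.688) → (50.192,73.469).

Shape 3 is a regular polygon drawn with `<polygon>`. Its stroke #000000 means cut at S927, F817. After flipping Y the toolpath is (49.791,78.121) → (40.312,83.552) → (38.648,94.349) → (46.052,102.381) → (56.948,101.601) → (63.132,92.595) → (59.947,82.146) → (49.791,78.121), returning to the start.

Shape 4 is a rectangle drawn with `<polygon>`. Its stroke #000000 means cut at S927, F817. After flipping Y the toolpath is (53.823,51.337) → (75.531,51.337) → (75.531,13.371) → (53.823,13.371) → (53.823,51.337), returning to the start.

Shape 5 is a closed polygon drawn with `<path>`. Its stroke #000000 means cut at S927, F817. After flipping Y the toolpath is (82.553,35.337) → (171.904,60.961) → (104.581,47.861) → (15.088,15.531) → (153.435,99.092) → (82.553,35.337), returning to the start.

Shape 6 is a quadratic bezier drawn with `<path>`. Its stroke #000000 means cut at S927, F817. After flipping Y the toolpath is (159.408,83.703) → (175.738,82.361) → (179.545,70.057) → (170.829,46.789).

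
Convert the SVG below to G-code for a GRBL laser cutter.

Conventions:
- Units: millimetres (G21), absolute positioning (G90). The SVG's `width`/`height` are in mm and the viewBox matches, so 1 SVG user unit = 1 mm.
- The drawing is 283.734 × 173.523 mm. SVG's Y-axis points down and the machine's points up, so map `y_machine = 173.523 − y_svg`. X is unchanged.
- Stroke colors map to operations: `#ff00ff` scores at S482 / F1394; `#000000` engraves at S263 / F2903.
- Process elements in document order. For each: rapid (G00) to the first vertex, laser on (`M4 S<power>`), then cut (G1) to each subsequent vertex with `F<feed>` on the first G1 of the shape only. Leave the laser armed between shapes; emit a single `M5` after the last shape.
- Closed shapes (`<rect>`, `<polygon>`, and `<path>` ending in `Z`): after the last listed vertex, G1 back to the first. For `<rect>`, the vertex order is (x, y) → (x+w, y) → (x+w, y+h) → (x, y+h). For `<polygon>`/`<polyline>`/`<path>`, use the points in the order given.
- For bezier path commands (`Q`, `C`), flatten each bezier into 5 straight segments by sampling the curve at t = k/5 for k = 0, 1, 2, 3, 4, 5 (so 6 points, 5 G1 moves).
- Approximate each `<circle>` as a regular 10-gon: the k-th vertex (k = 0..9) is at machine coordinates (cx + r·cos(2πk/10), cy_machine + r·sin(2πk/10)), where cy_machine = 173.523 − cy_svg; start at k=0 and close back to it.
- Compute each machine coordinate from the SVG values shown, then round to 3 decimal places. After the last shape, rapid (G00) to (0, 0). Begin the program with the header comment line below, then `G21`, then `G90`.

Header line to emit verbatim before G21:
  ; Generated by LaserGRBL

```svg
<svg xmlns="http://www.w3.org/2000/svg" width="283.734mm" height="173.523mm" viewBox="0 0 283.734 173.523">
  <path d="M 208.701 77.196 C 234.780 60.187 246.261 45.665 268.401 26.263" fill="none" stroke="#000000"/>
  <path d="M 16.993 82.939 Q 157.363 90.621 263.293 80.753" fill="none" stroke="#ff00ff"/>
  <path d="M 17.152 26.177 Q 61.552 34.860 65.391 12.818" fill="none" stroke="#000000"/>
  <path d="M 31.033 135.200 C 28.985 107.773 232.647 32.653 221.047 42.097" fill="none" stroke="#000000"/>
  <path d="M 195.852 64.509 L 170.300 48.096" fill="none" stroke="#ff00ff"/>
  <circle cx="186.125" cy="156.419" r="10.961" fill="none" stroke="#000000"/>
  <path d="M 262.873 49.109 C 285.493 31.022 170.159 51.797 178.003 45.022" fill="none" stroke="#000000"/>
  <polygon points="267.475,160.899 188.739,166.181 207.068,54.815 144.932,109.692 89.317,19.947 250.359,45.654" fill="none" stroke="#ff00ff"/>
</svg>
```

1 u = 1 mm; y_m = 173.523 − y.

[1] `<path>` cubic bezier, #000000→engrave S263 F2903: (208.701,96.327) → (222.799,106.293) → (234.605,116.016) → (245.333,125.849) → (256.194,136.145) → (268.401,147.260)

[2] `<path>` quadratic bezier, #ff00ff→score S482 F1394: (16.993,90.584) → (71.763,88.213) → (123.779,87.246) → (173.039,87.684) → (219.543,89.525) → (263.293,92.770)

[3] `<path>` quadratic bezier, #000000→engrave S263 F2903: (17.152,147.346) → (33.290,145.102) → (46.182,145.316) → (55.830,147.987) → (62.233,153.117) → (65.391,160.705)

[4] `<path>` cubic bezier, #000000→engrave S263 F2903: (31.033,38.323) → (51.122,59.444) → (100.374,85.664) → (158.583,110.633) → (205.543,128.003) → (221.047,131.426)

[5] `<path>` line segment, #ff00ff→score S482 F1394: (195.852,109.014) → (170.300,125.427)

[6] `<circle>` circle, #000000→engrave S263 F2903: (197.086,17.104) → (194.993,23.547) → (189.512,27.529) → (182.738,27.529) → (177.257,23.547) → (175.164,17.104) → (177.257,10.661) → (182.738,6.679) → (189.512,6.679) → (194.993,10.661) → (197.086,17.104) (closed)

[7] `<path>` cubic bezier, #000000→engrave S263 F2903: (262.873,124.414) → (261.980,131.134) → (240.512,131.715) → (211.003,129.345) → (185.989,127.211) → (178.003,128.501)

[8] `<polygon>` closed polygon, #ff00ff→score S482 F1394: (267.475,12.624) → (188.739,7.342) → (207.068,118.708) → (144.932,63.831) → (89.317,153.576) → (250.359,127.869) → (267.475,12.624) (closed)

; Generated by LaserGRBL
G21
G90
G00 X208.701 Y96.327
M4 S263
G1 X222.799 Y106.293 F2903
G1 X234.605 Y116.016
G1 X245.333 Y125.849
G1 X256.194 Y136.145
G1 X268.401 Y147.260
G00 X16.993 Y90.584
M4 S482
G1 X71.763 Y88.213 F1394
G1 X123.779 Y87.246
G1 X173.039 Y87.684
G1 X219.543 Y89.525
G1 X263.293 Y92.770
G00 X17.152 Y147.346
M4 S263
G1 X33.290 Y145.102 F2903
G1 X46.182 Y145.316
G1 X55.830 Y147.987
G1 X62.233 Y153.117
G1 X65.391 Y160.705
G00 X31.033 Y38.323
M4 S263
G1 X51.122 Y59.444 F2903
G1 X100.374 Y85.664
G1 X158.583 Y110.633
G1 X205.543 Y128.003
G1 X221.047 Y131.426
G00 X195.852 Y109.014
M4 S482
G1 X170.300 Y125.427 F1394
G00 X197.086 Y17.104
M4 S263
G1 X194.993 Y23.547 F2903
G1 X189.512 Y27.529
G1 X182.738 Y27.529
G1 X177.257 Y23.547
G1 X175.164 Y17.104
G1 X177.257 Y10.661
G1 X182.738 Y6.679
G1 X189.512 Y6.679
G1 X194.993 Y10.661
G1 X197.086 Y17.104
G00 X262.873 Y124.414
M4 S263
G1 X261.980 Y131.134 F2903
G1 X240.512 Y131.715
G1 X211.003 Y129.345
G1 X185.989 Y127.211
G1 X178.003 Y128.501
G00 X267.475 Y12.624
M4 S482
G1 X188.739 Y7.342 F1394
G1 X207.068 Y118.708
G1 X144.932 Y63.831
G1 X89.317 Y153.576
G1 X250.359 Y127.869
G1 X267.475 Y12.624
M5
G00 X0.000 Y0.000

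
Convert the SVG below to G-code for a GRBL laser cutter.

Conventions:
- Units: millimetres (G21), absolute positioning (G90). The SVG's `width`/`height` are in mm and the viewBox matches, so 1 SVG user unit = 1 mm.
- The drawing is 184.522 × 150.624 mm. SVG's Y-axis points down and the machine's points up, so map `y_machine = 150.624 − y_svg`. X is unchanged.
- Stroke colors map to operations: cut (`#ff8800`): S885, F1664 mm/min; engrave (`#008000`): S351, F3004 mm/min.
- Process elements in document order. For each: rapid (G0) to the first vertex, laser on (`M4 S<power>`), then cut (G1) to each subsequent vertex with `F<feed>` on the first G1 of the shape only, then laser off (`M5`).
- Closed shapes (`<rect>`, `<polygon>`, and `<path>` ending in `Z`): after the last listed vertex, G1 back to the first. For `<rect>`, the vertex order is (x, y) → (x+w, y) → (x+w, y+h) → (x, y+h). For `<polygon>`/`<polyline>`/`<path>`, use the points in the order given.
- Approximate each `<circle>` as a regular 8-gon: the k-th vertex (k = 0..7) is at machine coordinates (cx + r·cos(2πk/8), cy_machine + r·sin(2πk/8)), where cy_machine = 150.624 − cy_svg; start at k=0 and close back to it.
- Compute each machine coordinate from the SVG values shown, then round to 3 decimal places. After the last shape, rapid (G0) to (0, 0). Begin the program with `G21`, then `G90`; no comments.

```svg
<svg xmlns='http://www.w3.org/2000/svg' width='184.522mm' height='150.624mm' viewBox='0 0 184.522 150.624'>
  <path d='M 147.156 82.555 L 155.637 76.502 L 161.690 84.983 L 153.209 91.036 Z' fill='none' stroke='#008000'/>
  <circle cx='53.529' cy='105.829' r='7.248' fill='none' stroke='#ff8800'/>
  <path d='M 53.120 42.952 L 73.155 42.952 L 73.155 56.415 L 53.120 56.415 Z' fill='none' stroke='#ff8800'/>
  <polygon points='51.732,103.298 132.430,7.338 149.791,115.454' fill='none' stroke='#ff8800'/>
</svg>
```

Since the viewBox matches the mm dimensions, user units are millimetres directly. The only transform is the Y-flip y_m = 150.624 − y_svg.

Shape 1 is a regular polygon drawn with `<path>`. Its stroke #008000 means engrave at S351, F3004. After flipping Y the toolpath is (147.156,68.069) → (155.637,74.122) → (161.690,65.641) → (153.209,59.588) → (147.156,68.069), returning to the start.

Shape 2 is a circle drawn with `<circle>`. Its stroke #ff8800 means cut at S885, F1664. After flipping Y the toolpath is (60.777,44.795) → (58.654,49.920) → (53.529,52.043) → (48.404,49.920) → (46.281,44.795) → (48.404,39.670) → (53.529,37.547) → (58.654,39.670) → (60.777,44.795), returning to the start.

Shape 3 is a rectangle drawn with `<path>`. Its stroke #ff8800 means cut at S885, F1664. After flipping Y the toolpath is (53.120,107.672) → (73.155,107.672) → (73.155,94.209) → (53.120,94.209) → (53.120,107.672), returning to the start.

Shape 4 is a closed polygon drawn with `<polygon>`. Its stroke #ff8800 means cut at S885, F1664. After flipping Y the toolpath is (51.732,47.326) → (132.430,143.286) → (149.791,35.170) → (51.732,47.326), returning to the start.

G21
G90
G0 X147.156 Y68.069
M4 S351
G1 X155.637 Y74.122 F3004
G1 X161.690 Y65.641
G1 X153.209 Y59.588
G1 X147.156 Y68.069
M5
G0 X60.777 Y44.795
M4 S885
G1 X58.654 Y49.920 F1664
G1 X53.529 Y52.043
G1 X48.404 Y49.920
G1 X46.281 Y44.795
G1 X48.404 Y39.670
G1 X53.529 Y37.547
G1 X58.654 Y39.670
G1 X60.777 Y44.795
M5
G0 X53.120 Y107.672
M4 S885
G1 X73.155 Y107.672 F1664
G1 X73.155 Y94.209
G1 X53.120 Y94.209
G1 X53.120 Y107.672
M5
G0 X51.732 Y47.326
M4 S885
G1 X132.430 Y143.286 F1664
G1 X149.791 Y35.170
G1 X51.732 Y47.326
M5
G0 X0.000 Y0.000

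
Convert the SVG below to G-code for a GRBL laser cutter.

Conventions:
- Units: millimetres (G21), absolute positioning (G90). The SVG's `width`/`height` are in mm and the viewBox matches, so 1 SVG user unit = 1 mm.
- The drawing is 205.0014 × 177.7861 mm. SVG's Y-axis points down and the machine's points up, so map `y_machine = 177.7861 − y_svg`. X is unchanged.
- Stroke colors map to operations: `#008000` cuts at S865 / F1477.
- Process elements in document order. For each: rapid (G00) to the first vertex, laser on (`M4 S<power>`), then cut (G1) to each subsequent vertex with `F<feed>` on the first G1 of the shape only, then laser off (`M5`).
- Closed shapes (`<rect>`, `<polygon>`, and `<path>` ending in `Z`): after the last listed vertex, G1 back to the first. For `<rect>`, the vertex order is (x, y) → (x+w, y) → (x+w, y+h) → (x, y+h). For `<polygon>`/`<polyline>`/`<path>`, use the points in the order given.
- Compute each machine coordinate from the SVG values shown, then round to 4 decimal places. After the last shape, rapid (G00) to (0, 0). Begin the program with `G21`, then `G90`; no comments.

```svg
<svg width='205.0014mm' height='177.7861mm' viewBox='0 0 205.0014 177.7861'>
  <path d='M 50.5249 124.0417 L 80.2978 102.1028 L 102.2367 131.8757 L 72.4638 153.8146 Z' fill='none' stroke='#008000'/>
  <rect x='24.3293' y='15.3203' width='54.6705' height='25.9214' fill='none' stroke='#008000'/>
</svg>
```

viewBox `0 0 205.0014 177.7861` with mm width/height → 1 unit = 1 mm. Flip: y_m = 177.7861 − y_svg.

**Shape 1** — `<path>` regular polygon, stroke `#008000` → cut (S865, F1477). Machine vertices: (50.5249,53.7444) → (80.2978,75.6833) → (102.2367,45.9104) → (72.4638,23.9715) → (50.5249,53.7444). Closed: final G1 returns to the first vertex.

**Shape 2** — `<rect>` rectangle, stroke `#008000` → cut (S865, F1477). Machine vertices: (24.3293,162.4658) → (78.9998,162.4658) → (78.9998,136.5444) → (24.3293,136.5444) → (24.3293,162.4658). Closed: final G1 returns to the first vertex.

G21
G90
G00 X50.5249 Y53.7444
M4 S865
G1 X80.2978 Y75.6833 F1477
G1 X102.2367 Y45.9104
G1 X72.4638 Y23.9715
G1 X50.5249 Y53.7444
M5
G00 X24.3293 Y162.4658
M4 S865
G1 X78.9998 Y162.4658 F1477
G1 X78.9998 Y136.5444
G1 X24.3293 Y136.5444
G1 X24.3293 Y162.4658
M5
G00 X0.0000 Y0.0000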